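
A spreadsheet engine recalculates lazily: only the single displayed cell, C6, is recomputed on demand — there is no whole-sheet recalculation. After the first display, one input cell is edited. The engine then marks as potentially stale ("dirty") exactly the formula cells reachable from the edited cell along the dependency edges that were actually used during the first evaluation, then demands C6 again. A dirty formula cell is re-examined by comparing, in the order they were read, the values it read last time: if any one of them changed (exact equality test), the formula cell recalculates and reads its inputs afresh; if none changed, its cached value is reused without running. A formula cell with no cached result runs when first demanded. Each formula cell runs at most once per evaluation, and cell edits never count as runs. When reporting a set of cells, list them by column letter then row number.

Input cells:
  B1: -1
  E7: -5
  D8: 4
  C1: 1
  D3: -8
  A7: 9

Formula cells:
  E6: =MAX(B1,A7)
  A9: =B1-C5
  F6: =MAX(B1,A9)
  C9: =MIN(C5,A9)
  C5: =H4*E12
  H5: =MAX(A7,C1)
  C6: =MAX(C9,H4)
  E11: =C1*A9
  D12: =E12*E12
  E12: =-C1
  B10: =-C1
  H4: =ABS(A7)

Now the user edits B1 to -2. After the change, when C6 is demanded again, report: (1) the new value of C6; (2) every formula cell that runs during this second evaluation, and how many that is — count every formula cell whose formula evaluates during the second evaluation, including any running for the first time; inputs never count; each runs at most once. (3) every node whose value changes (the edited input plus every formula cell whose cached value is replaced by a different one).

First evaluation (everything demanded from the output):
  E12 = -(1) = -1
  H4 = ABS(9) = 9
  C5 = 9 * -1 = -9
  A9 = -1 - -9 = 8
  C9 = MIN(-9, 8) = -9
  C6 = MAX(-9, 9) = 9

Propagation after the edit:
  A9: runs — B1 -1->-2; result 7.
  C9: runs — A9 8->7; result -9 (same value as before).
  C6: checked — values it read are unchanged (C9 unchanged, H4 unchanged); reused cached 9 without running.

Key observation: the change is absorbed at C9 — it re-runs but produces the same value, and the output's value is unchanged.

New value of C6: 9.
Formula cells that run: A9, C9 — 2 in total.
Values that change: A9, B1.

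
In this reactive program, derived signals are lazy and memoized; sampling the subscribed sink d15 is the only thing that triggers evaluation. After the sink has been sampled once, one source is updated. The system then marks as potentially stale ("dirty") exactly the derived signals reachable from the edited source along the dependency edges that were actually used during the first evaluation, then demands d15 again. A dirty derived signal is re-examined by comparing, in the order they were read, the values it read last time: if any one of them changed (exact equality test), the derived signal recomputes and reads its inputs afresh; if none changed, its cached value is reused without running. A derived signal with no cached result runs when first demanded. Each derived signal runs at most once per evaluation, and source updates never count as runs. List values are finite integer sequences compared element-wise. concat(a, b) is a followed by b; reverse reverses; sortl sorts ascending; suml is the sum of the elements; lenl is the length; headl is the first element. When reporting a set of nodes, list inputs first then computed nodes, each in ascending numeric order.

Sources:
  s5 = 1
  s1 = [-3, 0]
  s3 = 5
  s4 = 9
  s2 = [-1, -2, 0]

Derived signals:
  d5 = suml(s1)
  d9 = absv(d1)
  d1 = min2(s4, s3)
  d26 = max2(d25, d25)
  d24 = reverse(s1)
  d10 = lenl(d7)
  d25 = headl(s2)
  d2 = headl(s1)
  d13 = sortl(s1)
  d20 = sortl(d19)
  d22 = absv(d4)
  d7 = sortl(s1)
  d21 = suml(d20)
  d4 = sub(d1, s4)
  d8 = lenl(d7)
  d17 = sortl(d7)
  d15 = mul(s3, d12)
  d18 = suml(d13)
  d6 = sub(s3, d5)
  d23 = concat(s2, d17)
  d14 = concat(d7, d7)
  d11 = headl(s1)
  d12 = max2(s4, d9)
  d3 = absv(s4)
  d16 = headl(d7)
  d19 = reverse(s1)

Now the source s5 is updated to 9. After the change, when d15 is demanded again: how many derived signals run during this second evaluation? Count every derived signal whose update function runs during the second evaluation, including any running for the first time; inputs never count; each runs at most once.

0 derived signals run: none.
Note the shortcut — nothing in the graph depends on s5 at all, so no recomputation happens.

First demand of the output computes:
  d1 = min2(9, 5) = 5
  d9 = absv(5) = 5
  d12 = max2(9, 5) = 9
  d15 = mul(5, 9) = 45

After the edit, cleaning proceeds:
  no node depends on s5 at all; the second demand re-runs nothing.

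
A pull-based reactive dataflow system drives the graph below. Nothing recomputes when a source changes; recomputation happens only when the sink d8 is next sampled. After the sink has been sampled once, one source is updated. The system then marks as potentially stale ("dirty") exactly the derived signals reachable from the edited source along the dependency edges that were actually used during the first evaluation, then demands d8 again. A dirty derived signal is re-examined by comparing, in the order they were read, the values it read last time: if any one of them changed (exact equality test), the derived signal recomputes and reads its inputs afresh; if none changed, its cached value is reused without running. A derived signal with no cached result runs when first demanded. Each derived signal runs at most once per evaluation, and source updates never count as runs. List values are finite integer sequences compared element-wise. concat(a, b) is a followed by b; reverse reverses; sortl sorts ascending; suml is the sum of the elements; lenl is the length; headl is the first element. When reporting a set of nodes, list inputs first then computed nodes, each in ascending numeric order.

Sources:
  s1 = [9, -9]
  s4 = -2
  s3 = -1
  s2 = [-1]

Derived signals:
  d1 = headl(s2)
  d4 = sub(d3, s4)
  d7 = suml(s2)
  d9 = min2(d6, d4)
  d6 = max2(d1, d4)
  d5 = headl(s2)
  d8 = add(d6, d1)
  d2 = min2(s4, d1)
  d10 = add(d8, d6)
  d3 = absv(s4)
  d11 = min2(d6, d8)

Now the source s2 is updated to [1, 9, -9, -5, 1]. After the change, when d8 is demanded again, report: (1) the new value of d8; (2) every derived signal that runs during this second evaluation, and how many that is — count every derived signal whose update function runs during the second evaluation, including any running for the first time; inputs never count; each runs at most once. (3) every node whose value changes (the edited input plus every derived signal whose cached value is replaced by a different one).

First evaluation (everything demanded from the output):
  d1 = headl([-1]) = -1
  d3 = absv(-2) = 2
  d4 = sub(2, -2) = 4
  d6 = max2(-1, 4) = 4
  d8 = add(4, -1) = 3

Propagation after the edit:
  d1: runs — s2 [-1]->[1, 9, -9, -5, 1]; result 1.
  d6: runs — d1 -1->1; result 4 (same value as before).
  d8: runs — d1 -1->1; result 5.

New value of d8: 5.
Derived signals that run: d1, d6, d8 — 3 in total.
Values that change: s2, d1, d8.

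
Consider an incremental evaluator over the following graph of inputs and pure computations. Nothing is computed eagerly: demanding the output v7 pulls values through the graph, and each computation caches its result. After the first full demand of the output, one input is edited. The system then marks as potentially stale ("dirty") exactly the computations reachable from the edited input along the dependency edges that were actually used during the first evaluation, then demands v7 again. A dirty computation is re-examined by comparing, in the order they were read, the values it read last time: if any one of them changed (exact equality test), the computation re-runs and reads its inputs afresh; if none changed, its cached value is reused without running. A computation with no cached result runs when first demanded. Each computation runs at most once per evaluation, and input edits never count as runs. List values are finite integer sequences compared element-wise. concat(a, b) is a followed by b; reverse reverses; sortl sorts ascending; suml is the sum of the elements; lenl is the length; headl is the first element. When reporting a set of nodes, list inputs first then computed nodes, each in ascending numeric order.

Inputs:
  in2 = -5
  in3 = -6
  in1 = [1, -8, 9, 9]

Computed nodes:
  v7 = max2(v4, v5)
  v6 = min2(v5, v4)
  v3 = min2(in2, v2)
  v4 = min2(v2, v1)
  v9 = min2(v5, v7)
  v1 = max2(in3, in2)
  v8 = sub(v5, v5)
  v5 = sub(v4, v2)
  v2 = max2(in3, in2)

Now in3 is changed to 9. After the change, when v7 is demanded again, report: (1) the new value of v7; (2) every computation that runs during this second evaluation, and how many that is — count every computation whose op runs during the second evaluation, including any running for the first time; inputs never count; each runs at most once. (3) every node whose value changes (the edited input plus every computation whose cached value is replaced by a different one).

Initial pass — values computed on the first demand:
  v1 = max2(-6, -5) = -5
  v2 = max2(-6, -5) = -5
  v4 = min2(-5, -5) = -5
  v5 = sub(-5, -5) = 0
  v7 = max2(-5, 0) = 0

Second demand — change propagation:
  v1: re-runs because in3 -6->9; new result 9.
  v2: re-runs because in3 -6->9; new result 9.
  v4: re-runs because v2 -5->9; v1 -5->9; new result 9.
  v5: re-runs because v4 -5->9; v2 -5->9; new result 0 (unchanged).
  v7: re-runs because v4 -5->9; new result 9.

v7 now evaluates to 9.
Run set: v1, v2, v4, v5, v7 (5 run).
Changed values: in3, v1, v2, v4, v7.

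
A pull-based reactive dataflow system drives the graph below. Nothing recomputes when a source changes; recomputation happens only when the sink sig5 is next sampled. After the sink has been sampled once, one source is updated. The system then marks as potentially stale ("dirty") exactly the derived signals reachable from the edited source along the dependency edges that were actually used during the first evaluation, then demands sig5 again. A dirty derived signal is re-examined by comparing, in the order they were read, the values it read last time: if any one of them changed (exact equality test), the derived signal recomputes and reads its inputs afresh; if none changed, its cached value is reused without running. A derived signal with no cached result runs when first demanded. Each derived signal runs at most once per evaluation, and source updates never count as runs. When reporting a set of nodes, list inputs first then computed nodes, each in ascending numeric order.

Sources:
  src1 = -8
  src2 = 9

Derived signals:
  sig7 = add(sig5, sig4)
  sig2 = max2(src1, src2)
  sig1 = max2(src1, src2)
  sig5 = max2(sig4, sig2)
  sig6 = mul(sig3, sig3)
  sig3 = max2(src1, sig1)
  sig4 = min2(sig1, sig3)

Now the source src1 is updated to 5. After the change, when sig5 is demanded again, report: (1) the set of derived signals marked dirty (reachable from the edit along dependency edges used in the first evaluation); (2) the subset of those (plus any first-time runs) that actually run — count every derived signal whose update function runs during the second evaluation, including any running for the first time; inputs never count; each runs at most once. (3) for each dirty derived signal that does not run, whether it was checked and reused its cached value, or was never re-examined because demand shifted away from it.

Marked dirty: sig1, sig2, sig3, sig4, sig5.
Derived signals that run: sig1, sig2, sig3 — 3 in total.
Checked but reused from cache: sig4, sig5.
Key observation: the cutoff stops propagation at sig4 — its inputs' values are unchanged, so it reuses its cache.

First evaluation (everything demanded from the output):
  sig1 = max2(-8, 9) = 9
  sig2 = max2(-8, 9) = 9
  sig3 = max2(-8, 9) = 9
  sig4 = min2(9, 9) = 9
  sig5 = max2(9, 9) = 9

Propagation after the edit:
  sig1: runs — src1 -8->5; result 9 (same value as before).
  sig2: runs — src1 -8->5; result 9 (same value as before).
  sig3: runs — src1 -8->5; result 9 (same value as before).
  sig4: checked — values it read are unchanged (sig1 unchanged, sig3 unchanged); reused cached 9 without running.
  sig5: checked — values it read are unchanged (sig4 unchanged, sig2 unchanged); reused cached 9 without running.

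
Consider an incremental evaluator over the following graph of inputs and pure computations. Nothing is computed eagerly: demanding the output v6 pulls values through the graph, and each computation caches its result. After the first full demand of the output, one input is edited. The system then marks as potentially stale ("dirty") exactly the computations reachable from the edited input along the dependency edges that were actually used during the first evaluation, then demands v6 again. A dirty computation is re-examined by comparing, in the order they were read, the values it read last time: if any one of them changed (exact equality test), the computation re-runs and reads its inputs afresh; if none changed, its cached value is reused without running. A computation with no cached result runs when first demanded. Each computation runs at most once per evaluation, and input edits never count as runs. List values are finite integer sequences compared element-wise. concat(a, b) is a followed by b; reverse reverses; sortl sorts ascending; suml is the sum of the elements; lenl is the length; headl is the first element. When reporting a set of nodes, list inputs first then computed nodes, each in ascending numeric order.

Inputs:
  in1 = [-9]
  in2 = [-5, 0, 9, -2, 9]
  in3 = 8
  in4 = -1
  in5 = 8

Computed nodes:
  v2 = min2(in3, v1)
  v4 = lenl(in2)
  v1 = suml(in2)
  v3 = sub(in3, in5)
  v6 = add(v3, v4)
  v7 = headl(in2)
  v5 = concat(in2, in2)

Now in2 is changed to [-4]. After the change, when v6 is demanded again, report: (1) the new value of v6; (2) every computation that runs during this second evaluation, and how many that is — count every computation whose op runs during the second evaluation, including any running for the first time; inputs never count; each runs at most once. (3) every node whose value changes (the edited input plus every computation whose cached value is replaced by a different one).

v6 now evaluates to 1.
Run set: v4, v6 (2 run).
Changed values: in2, v4, v6.

Initial pass — values computed on the first demand:
  v3 = sub(8, 8) = 0
  v4 = lenl([-5, 0, 9, -2, 9]) = 5
  v6 = add(0, 5) = 5

Second demand — change propagation:
  v4: re-runs because in2 [-5, 0, 9, -2, 9]->[-4]; new result 1.
  v6: re-runs because v4 5->1; new result 1.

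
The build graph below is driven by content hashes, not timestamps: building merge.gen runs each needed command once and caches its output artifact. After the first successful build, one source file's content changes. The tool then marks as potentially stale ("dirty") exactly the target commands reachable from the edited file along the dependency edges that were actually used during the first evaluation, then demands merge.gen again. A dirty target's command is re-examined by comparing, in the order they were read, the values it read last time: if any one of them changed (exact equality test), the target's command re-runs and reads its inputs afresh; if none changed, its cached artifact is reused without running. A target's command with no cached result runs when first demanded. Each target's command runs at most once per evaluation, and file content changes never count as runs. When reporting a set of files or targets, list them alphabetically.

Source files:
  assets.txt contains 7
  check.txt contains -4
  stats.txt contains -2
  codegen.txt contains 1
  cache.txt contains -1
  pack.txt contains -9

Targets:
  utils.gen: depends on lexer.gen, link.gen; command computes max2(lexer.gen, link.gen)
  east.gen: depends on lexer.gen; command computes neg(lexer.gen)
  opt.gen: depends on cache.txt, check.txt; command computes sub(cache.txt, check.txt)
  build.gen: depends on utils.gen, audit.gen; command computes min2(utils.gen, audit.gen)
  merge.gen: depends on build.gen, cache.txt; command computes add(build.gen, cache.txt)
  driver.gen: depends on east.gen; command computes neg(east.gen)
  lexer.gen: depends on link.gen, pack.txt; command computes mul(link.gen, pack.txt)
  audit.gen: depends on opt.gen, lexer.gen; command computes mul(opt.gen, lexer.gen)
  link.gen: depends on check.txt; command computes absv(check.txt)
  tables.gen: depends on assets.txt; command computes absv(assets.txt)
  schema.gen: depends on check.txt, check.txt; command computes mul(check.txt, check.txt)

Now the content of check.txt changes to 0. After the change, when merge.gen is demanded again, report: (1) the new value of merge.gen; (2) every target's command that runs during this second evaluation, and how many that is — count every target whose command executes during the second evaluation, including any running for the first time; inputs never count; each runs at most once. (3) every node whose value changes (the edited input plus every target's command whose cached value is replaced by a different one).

Initial pass — values computed on the first demand:
  link.gen = absv(-4) = 4
  lexer.gen = mul(4, -9) = -36
  opt.gen = sub(-1, -4) = 3
  audit.gen = mul(3, -36) = -108
  utils.gen = max2(-36, 4) = 4
  build.gen = min2(4, -108) = -108
  merge.gen = add(-108, -1) = -109

Second demand — change propagation:
  link.gen: re-runs because check.txt -4->0; new result 0.
  lexer.gen: re-runs because link.gen 4->0; new result 0.
  opt.gen: re-runs because check.txt -4->0; new result -1.
  audit.gen: re-runs because opt.gen 3->-1; lexer.gen -36->0; new result 0.
  utils.gen: re-runs because lexer.gen -36->0; link.gen 4->0; new result 0.
  build.gen: re-runs because utils.gen 4->0; audit.gen -108->0; new result 0.
  merge.gen: re-runs because build.gen -108->0; new result -1.

merge.gen now evaluates to -1.
Run set: audit.gen, build.gen, lexer.gen, link.gen, merge.gen, opt.gen, utils.gen (7 run).
Changed values: audit.gen, build.gen, check.txt, lexer.gen, link.gen, merge.gen, opt.gen, utils.gen.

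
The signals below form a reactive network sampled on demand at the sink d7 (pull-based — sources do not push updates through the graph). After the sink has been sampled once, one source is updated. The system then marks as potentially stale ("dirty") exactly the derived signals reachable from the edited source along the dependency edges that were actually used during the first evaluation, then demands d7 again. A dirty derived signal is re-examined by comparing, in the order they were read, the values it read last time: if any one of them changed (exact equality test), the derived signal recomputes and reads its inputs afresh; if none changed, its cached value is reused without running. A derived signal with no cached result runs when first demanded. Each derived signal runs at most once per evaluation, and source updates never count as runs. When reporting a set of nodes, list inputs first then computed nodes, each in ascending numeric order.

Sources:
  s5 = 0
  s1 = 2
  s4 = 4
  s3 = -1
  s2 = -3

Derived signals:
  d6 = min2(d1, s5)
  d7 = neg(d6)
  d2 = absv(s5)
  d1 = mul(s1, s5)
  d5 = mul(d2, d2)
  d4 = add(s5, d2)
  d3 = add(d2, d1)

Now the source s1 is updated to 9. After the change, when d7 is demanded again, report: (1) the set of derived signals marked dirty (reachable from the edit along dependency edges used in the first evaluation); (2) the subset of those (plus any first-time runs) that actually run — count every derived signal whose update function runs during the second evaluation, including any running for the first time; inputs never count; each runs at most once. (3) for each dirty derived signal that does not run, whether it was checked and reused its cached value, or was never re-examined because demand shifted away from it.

Dirty set: d1, d6, d7.
Run set: d1 (1 run).
Re-examined without running (cache reused): d6, d7.
The important point: d1 recomputes to an identical value, and the output ends up unchanged.

Initial pass — values computed on the first demand:
  d1 = mul(2, 0) = 0
  d6 = min2(0, 0) = 0
  d7 = neg(0) = 0

Second demand — change propagation:
  d1: re-runs because s1 2->9; new result 0 (unchanged).
  d6: re-examined; everything it read last time is the same (d1 unchanged, s5 unchanged) — cache 0 kept, no run.
  d7: re-examined; everything it read last time is the same (d6 unchanged) — cache 0 kept, no run.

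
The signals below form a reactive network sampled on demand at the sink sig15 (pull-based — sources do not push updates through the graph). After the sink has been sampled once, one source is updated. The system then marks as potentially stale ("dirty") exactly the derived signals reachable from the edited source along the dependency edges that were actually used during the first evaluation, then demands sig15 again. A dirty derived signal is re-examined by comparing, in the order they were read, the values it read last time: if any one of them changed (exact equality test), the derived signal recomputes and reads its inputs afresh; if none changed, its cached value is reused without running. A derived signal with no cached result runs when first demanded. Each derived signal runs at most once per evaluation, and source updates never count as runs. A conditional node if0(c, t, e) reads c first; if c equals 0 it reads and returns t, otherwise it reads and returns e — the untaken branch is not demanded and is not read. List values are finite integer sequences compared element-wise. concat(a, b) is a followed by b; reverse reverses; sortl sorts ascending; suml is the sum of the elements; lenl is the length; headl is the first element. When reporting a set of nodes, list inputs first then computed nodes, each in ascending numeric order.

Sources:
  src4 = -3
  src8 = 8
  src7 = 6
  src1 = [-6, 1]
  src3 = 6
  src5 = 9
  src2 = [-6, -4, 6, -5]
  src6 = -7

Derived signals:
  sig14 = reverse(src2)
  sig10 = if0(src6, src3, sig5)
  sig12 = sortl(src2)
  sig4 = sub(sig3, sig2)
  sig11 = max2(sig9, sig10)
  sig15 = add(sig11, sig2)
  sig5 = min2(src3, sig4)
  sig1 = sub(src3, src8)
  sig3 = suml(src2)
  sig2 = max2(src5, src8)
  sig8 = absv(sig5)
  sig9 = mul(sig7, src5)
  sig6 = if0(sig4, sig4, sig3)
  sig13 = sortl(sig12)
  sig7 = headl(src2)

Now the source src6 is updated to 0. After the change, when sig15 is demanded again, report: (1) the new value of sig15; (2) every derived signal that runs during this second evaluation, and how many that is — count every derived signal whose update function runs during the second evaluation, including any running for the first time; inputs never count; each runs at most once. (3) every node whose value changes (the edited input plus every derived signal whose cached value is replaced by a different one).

Initial pass — values computed on the first demand:
  sig2 = max2(9, 8) = 9
  sig3 = suml([-6, -4, 6, -5]) = -9
  sig4 = sub(-9, 9) = -18
  sig5 = min2(6, -18) = -18
  sig7 = headl([-6, -4, 6, -5]) = -6
  sig9 = mul(-6, 9) = -54
  sig10 = if0(src6=-7 -> else branch sig5) = -18
  sig11 = max2(-54, -18) = -18
  sig15 = add(-18, 9) = -9

Second demand — change propagation:
  sig10: re-runs because src6 -7->0; new result 6.
  sig11: re-runs because sig10 -18->6; new result 6.
  sig15: re-runs because sig11 -18->6; new result 15.

sig15 now evaluates to 15.
Run set: sig10, sig11, sig15 (3 run).
Changed values: src6, sig10, sig11, sig15.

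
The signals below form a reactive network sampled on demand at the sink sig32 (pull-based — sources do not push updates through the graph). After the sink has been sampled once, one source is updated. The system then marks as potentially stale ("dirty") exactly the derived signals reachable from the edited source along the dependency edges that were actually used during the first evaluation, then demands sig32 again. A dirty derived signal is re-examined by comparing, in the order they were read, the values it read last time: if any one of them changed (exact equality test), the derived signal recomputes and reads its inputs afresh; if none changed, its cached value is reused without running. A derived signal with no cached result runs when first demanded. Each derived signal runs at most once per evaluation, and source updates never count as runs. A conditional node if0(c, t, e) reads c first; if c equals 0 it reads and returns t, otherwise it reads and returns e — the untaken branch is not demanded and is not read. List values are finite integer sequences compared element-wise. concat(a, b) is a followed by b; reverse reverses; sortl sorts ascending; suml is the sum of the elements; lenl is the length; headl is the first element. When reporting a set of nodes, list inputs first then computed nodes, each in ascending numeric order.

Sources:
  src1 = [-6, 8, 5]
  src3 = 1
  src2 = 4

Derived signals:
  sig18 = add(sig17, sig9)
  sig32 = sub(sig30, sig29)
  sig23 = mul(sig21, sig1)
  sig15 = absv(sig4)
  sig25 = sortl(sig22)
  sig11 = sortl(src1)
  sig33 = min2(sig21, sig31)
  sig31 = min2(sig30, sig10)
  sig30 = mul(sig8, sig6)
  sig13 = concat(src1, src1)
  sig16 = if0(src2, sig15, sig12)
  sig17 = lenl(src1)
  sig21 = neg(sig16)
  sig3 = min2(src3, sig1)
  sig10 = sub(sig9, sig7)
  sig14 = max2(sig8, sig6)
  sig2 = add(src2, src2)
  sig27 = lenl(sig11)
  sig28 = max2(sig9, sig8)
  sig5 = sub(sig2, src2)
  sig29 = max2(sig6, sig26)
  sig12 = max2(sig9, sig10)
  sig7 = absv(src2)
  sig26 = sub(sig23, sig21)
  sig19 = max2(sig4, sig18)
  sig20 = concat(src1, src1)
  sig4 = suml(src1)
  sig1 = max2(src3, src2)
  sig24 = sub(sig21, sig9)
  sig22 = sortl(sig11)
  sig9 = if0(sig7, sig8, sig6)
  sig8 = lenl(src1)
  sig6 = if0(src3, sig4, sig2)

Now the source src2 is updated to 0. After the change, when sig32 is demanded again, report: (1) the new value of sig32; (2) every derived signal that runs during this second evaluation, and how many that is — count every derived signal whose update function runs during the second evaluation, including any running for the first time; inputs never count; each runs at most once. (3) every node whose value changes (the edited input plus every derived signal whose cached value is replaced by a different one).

sig32 now evaluates to 0.
Run set: sig1, sig2, sig4, sig6, sig15, sig16, sig21, sig23, sig26, sig29, sig30, sig32 (12 run).
Changed values: src2, sig1, sig2, sig6, sig16, sig21, sig23, sig26, sig29, sig30, sig32.
The important point: the flipped condition redirects demand; sig7, sig9, sig10, sig12 are left stale, never re-checked.

Initial pass — values computed on the first demand:
  sig1 = max2(1, 4) = 4
  sig2 = add(4, 4) = 8
  sig6 = if0(src3=1 -> else branch sig2) = 8
  sig7 = absv(4) = 4
  sig8 = lenl([-6, 8, 5]) = 3
  sig9 = if0(sig7=4 -> else branch sig6) = 8
  sig10 = sub(8, 4) = 4
  sig12 = max2(8, 4) = 8
  sig16 = if0(src2=4 -> else branch sig12) = 8
  sig21 = neg(8) = -8
  sig23 = mul(-8, 4) = -32
  sig26 = sub(-32, -8) = -24
  sig29 = max2(8, -24) = 8
  sig30 = mul(3, 8) = 24
  sig32 = sub(24, 8) = 16

Second demand — change propagation:
  sig1: re-runs because src2 4->0; new result 1.
  sig2: re-runs because src2 4->0; src2 4->0; new result 0.
  sig4: newly demanded (no cache) — executes and yields 7.
  sig6: re-runs because sig2 8->0; new result 0.
  sig7: dirty yet unreached — the second evaluation never asks for it.
  sig9: dirty yet unreached — the second evaluation never asks for it.
  sig10: dirty yet unreached — the second evaluation never asks for it.
  sig12: dirty yet unreached — the second evaluation never asks for it.
  sig15: newly demanded (no cache) — executes and yields 7.
  sig16: re-runs because src2 4->0; new result 7.
  sig21: re-runs because sig16 8->7; new result -7.
  sig23: re-runs because sig21 -8->-7; sig1 4->1; new result -7.
  sig26: re-runs because sig23 -32->-7; sig21 -8->-7; new result 0.
  sig29: re-runs because sig6 8->0; sig26 -24->0; new result 0.
  sig30: re-runs because sig6 8->0; new result 0.
  sig32: re-runs because sig30 24->0; sig29 8->0; new result 0.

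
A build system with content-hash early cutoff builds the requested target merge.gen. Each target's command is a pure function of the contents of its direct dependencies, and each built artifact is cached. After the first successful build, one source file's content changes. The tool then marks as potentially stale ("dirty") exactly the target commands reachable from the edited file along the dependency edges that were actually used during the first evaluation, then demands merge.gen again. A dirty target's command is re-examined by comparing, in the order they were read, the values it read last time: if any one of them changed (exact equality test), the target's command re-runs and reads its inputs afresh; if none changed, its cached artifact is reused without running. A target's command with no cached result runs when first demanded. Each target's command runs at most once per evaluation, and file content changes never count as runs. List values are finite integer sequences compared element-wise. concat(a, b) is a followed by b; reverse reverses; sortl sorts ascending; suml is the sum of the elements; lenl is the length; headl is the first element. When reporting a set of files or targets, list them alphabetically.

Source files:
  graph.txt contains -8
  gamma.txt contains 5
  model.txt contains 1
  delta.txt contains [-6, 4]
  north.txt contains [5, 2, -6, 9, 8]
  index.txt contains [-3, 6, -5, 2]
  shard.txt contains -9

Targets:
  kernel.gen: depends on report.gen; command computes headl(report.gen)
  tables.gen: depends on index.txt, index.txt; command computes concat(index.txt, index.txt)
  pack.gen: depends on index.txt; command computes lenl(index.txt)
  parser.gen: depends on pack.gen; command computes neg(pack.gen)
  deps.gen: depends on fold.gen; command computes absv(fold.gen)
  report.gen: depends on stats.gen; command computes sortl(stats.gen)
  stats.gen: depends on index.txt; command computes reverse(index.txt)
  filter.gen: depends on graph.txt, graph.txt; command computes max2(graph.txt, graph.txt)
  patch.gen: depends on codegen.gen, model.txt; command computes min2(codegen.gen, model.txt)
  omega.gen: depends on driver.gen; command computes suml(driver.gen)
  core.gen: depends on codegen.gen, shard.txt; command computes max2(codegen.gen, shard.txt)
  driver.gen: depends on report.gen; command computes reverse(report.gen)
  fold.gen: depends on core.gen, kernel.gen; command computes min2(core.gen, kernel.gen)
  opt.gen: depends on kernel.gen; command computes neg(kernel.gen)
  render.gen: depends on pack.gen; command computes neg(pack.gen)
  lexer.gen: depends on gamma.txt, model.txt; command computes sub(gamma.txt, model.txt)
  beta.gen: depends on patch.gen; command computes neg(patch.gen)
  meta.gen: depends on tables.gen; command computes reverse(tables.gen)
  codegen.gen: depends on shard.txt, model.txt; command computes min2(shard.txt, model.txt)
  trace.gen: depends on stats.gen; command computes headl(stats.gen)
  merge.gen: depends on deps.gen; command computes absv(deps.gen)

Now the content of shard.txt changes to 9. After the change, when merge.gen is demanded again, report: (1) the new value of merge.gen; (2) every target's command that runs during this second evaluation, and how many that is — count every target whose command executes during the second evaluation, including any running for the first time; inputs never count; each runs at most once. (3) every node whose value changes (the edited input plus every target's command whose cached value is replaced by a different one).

New value of merge.gen: 5.
Target commands that run: codegen.gen, core.gen, deps.gen, fold.gen, merge.gen — 5 in total.
Values that change: codegen.gen, core.gen, deps.gen, fold.gen, merge.gen, shard.txt.

First evaluation (everything demanded from the output):
  codegen.gen = min2(-9, 1) = -9
  core.gen = max2(-9, -9) = -9
  stats.gen = reverse([-3, 6, -5, 2]) = [2, -5, 6, -3]
  report.gen = sortl([2, -5, 6, -3]) = [-5, -3, 2, 6]
  kernel.gen = headl([-5, -3, 2, 6]) = -5
  fold.gen = min2(-9, -5) = -9
  deps.gen = absv(-9) = 9
  merge.gen = absv(9) = 9

Propagation after the edit:
  codegen.gen: runs — shard.txt -9->9; result 1.
  core.gen: runs — codegen.gen -9->1; shard.txt -9->9; result 9.
  fold.gen: runs — core.gen -9->9; result -5.
  deps.gen: runs — fold.gen -9->-5; result 5.
  merge.gen: runs — deps.gen 9->5; result 5.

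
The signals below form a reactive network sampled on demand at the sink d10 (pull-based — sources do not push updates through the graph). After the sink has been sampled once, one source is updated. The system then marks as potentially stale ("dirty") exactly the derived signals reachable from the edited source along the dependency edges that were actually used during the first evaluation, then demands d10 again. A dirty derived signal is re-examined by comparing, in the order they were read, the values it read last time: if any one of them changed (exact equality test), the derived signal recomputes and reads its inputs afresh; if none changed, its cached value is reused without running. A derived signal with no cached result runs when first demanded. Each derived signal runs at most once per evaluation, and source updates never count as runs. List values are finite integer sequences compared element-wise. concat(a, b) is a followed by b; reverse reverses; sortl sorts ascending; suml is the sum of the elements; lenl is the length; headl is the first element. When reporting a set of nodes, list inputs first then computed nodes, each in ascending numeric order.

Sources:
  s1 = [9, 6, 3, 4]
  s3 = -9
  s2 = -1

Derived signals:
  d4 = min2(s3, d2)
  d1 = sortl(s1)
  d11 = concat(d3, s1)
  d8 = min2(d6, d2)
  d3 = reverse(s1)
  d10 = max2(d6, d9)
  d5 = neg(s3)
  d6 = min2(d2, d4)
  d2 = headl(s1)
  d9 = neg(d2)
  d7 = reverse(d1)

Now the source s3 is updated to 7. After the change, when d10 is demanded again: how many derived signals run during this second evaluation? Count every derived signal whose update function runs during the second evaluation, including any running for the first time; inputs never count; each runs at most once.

Run set: d4, d6, d10 (3 run).

Initial pass — values computed on the first demand:
  d2 = headl([9, 6, 3, 4]) = 9
  d4 = min2(-9, 9) = -9
  d6 = min2(9, -9) = -9
  d9 = neg(9) = -9
  d10 = max2(-9, -9) = -9

Second demand — change propagation:
  d4: re-runs because s3 -9->7; new result 7.
  d6: re-runs because d4 -9->7; new result 7.
  d10: re-runs because d6 -9->7; new result 7.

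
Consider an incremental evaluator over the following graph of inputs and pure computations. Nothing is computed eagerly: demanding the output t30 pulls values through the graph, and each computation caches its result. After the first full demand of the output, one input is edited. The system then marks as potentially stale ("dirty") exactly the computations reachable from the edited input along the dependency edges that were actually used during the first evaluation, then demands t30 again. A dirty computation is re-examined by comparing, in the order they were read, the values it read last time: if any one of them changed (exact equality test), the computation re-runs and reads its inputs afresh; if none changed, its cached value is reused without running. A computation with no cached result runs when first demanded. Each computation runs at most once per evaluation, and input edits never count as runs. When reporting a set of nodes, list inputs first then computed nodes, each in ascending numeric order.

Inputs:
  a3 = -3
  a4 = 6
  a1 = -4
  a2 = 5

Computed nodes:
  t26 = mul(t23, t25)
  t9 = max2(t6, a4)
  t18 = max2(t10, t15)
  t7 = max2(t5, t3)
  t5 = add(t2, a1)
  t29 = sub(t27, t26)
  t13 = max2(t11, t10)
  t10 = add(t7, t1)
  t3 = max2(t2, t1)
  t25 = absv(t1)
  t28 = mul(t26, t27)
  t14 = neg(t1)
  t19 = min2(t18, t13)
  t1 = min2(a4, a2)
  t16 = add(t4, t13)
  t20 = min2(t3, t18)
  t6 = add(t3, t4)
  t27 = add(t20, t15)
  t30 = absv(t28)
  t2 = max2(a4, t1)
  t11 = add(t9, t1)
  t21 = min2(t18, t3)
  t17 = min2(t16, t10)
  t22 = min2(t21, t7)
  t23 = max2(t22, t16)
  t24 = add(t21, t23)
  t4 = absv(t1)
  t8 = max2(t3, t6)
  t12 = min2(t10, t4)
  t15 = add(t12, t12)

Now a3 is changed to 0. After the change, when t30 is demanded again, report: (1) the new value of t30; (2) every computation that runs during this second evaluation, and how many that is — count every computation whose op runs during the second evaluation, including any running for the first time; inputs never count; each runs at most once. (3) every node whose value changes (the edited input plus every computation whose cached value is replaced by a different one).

t30 now evaluates to 1680.
Run set: none (0 run).
Changed values: a3.
The important point: nothing the output needs ever reads a3, so the edit is invisible to it.

Initial pass — values computed on the first demand:
  t1 = min2(6, 5) = 5
  t2 = max2(6, 5) = 6
  t3 = max2(6, 5) = 6
  t4 = absv(5) = 5
  t5 = add(6, -4) = 2
  t6 = add(6, 5) = 11
  t7 = max2(2, 6) = 6
  t9 = max2(11, 6) = 11
  t10 = add(6, 5) = 11
  t11 = add(11, 5) = 16
  t12 = min2(11, 5) = 5
  t13 = max2(16, 11) = 16
  t15 = add(5, 5) = 10
  t16 = add(5, 16) = 21
  t18 = max2(11, 10) = 11
  t20 = min2(6, 11) = 6
  t21 = min2(11, 6) = 6
  t22 = min2(6, 6) = 6
  t23 = max2(6, 21) = 21
  t25 = absv(5) = 5
  t26 = mul(21, 5) = 105
  t27 = add(6, 10) = 16
  t28 = mul(105, 16) = 1680
  t30 = absv(1680) = 1680

Second demand — change propagation:
  no demanded computation ever read a3, so the edit dirties nothing and nothing runs.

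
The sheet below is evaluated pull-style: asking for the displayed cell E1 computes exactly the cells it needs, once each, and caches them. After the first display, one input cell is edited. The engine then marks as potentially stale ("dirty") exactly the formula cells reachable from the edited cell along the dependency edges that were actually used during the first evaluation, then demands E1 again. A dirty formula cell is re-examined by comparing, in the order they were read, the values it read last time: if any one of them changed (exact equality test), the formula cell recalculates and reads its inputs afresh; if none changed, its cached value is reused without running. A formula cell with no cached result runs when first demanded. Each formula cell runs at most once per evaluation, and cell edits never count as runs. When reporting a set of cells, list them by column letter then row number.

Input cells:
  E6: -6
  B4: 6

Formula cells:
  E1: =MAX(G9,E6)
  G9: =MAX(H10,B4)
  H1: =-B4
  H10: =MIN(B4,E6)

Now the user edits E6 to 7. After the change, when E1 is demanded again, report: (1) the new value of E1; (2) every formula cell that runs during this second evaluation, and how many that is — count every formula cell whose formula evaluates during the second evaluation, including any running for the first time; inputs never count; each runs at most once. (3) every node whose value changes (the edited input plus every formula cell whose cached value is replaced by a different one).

First demand of the output computes:
  H10 = MIN(6, -6) = -6
  G9 = MAX(-6, 6) = 6
  E1 = MAX(6, -6) = 6

After the edit, cleaning proceeds:
  H10: a read changed (E6 -6->7) — executes, giving 6.
  G9: a read changed (H10 -6->6) — executes, giving 6 — identical to its old value.
  E1: a read changed (E6 -6->7) — executes, giving 7.

Demanding E1 again yields 7.
3 formula cells run: E1, G9, H10.
The nodes whose values change: E1, E6, H10.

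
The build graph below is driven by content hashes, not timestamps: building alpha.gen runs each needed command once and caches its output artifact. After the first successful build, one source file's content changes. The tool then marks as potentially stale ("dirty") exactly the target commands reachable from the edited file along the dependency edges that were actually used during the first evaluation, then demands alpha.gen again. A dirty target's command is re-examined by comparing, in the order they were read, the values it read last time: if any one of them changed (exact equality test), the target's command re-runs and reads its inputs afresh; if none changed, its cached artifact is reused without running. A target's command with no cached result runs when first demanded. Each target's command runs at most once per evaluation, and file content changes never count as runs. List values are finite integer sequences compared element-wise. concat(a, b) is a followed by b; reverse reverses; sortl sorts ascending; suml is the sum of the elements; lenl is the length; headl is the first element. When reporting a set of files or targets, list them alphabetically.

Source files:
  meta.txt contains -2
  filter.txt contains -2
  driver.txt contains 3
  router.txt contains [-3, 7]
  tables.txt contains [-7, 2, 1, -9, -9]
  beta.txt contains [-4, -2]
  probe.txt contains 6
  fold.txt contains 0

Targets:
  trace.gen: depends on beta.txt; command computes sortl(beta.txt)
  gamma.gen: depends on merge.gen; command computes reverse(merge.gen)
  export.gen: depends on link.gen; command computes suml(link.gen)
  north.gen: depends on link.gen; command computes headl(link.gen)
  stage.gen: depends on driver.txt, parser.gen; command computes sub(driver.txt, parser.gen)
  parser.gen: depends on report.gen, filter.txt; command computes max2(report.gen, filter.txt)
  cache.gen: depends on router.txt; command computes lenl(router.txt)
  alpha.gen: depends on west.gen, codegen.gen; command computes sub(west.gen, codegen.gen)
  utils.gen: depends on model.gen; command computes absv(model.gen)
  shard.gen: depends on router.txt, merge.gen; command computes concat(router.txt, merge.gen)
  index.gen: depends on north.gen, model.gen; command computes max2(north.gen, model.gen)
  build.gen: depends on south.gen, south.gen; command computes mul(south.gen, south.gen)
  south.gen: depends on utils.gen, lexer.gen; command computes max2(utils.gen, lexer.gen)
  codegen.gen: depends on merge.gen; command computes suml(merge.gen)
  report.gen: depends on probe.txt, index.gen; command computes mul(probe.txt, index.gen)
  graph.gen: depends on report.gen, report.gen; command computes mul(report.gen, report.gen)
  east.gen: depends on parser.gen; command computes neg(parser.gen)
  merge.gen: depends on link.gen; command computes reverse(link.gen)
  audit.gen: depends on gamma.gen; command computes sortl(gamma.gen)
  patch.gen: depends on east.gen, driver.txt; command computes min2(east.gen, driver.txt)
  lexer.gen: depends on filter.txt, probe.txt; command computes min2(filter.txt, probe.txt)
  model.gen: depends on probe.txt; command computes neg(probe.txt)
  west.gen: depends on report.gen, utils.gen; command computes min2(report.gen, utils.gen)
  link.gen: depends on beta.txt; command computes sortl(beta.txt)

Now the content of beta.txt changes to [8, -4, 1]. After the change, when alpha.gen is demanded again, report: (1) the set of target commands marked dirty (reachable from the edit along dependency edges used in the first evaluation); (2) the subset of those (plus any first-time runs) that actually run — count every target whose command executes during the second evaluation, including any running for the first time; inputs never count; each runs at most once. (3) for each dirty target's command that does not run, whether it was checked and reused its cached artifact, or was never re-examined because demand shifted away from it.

Dirty set: alpha.gen, codegen.gen, index.gen, link.gen, merge.gen, north.gen, report.gen, west.gen.
Run set: alpha.gen, codegen.gen, link.gen, merge.gen, north.gen (5 run).
Re-examined without running (cache reused): index.gen, report.gen, west.gen.
The important point: at index.gen every value read last time is unchanged, so the dirty flag clears without a run.

Initial pass — values computed on the first demand:
  link.gen = sortl([-4, -2]) = [-4, -2]
  merge.gen = reverse([-4, -2]) = [-2, -4]
  codegen.gen = suml([-2, -4]) = -6
  model.gen = neg(6) = -6
  north.gen = headl([-4, -2]) = -4
  index.gen = max2(-4, -6) = -4
  report.gen = mul(6, -4) = -24
  utils.gen = absv(-6) = 6
  west.gen = min2(-24, 6) = -24
  alpha.gen = sub(-24, -6) = -18

Second demand — change propagation:
  link.gen: re-runs because beta.txt [-4, -2]->[8, -4, 1]; new result [-4, 1, 8].
  merge.gen: re-runs because link.gen [-4, -2]->[-4, 1, 8]; new result [8, 1, -4].
  codegen.gen: re-runs because merge.gen [-2, -4]->[8, 1, -4]; new result 5.
  north.gen: re-runs because link.gen [-4, -2]->[-4, 1, 8]; new result -4 (unchanged).
  index.gen: re-examined; everything it read last time is the same (north.gen unchanged, model.gen unchanged) — cache -4 kept, no run.
  report.gen: re-examined; everything it read last time is the same (probe.txt unchanged, index.gen unchanged) — cache -24 kept, no run.
  west.gen: re-examined; everything it read last time is the same (report.gen unchanged, utils.gen unchanged) — cache -24 kept, no run.
  alpha.gen: re-runs because codegen.gen -6->5; new result -29.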